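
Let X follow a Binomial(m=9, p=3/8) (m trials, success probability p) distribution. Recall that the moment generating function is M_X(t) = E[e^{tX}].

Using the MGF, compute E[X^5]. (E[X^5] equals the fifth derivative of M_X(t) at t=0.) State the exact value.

M_X(t) = (3*e^(t)/8 + 5/8)^9

E[X^5] = M′′′′′(0) = 3133107/2048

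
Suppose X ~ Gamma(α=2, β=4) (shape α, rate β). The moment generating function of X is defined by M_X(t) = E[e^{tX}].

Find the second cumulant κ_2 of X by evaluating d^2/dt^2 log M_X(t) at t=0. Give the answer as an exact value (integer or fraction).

κ_2 = d^2K/dt^2 |_{t=0} = 1/8

M_X(t) = 16/(4 - t)^2
K_X(t) = log M_X(t) = -2*log(4 - t) + 4*log(2)
dK/dt = -2/(t - 4)
d^2K/dt^2 = 2/(t^2 - 8*t + 16)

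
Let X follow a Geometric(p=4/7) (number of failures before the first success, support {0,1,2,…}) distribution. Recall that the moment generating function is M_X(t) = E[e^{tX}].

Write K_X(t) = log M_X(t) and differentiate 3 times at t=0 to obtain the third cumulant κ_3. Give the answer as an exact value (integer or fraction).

M_X(t) = 4/(7*(1 - 3*e^(t)/7))
K_X(t) = log M_X(t) = -log(1 - 3*e^(t)/7) - log(7) + 2*log(2)
D^3[K](t) = (-63*e^(2*t) - 147*e^(t))/(27*e^(3*t) - 189*e^(2*t) + 441*e^(t) - 343)

κ_3 = D^3[K](0) = 105/32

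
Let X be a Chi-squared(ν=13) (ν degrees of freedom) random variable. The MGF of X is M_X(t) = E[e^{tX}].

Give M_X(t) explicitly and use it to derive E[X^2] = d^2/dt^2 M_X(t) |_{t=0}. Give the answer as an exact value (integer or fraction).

M_X(t) = (1 - 2*t)^(-13/2)
M′(t) = -13/(128*t^7*√(1 - 2*t) - 448*t^6*√(1 - 2*t) + 672*t^5*√(1 - 2*t) - 560*t^4*√(1 - 2*t) + 280*t^3*√(1 - 2*t) - 84*t^2*√(1 - 2*t) + 14*t*√(1 - 2*t) - √(1 - 2*t))

E[X^2] = M′′(0) = 195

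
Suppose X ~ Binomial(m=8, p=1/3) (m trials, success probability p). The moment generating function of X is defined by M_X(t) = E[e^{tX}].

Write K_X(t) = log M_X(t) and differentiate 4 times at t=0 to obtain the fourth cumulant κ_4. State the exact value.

M_X(t) = (e^(t)/3 + 2/3)^8
K_X(t) = log M_X(t) = 8*log(e^(t)/3 + 2/3)
D^4[K](t) = (16*e^(3*t) - 128*e^(2*t) + 64*e^(t))/(e^(4*t) + 8*e^(3*t) + 24*e^(2*t) + 32*e^(t) + 16)

κ_4 = D^4[K](0) = -16/27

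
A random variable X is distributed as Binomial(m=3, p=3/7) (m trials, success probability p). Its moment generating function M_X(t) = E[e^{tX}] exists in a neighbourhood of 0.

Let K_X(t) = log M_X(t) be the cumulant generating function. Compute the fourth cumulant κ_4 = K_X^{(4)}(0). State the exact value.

κ_4 = K^(4)(0) = -828/2401

M_X(t) = (3*e^(t)/7 + 4/7)^3
K_X(t) = log M_X(t) = 3*log(3*e^(t)/7 + 4/7)
K^(4)(t) = (324*e^(3*t) - 1728*e^(2*t) + 576*e^(t))/(81*e^(4*t) + 432*e^(3*t) + 864*e^(2*t) + 768*e^(t) + 256)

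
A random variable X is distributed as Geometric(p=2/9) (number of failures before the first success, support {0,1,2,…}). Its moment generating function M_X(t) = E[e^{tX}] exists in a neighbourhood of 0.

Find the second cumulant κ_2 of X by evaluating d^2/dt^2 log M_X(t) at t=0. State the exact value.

M_X(t) = 2/(9*(1 - 7*e^(t)/9))
K_X(t) = log M_X(t) = -log(1 - 7*e^(t)/9) - 2*log(3) + log(2)
K^(2)(t) = 63*e^(t)/(49*e^(2*t) - 126*e^(t) + 81)

κ_2 = K^(2)(0) = 63/4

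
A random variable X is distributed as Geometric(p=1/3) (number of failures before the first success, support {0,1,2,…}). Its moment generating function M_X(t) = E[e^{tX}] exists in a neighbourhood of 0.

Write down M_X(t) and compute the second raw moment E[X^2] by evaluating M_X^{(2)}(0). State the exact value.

E[X^2] = M^(2)(0) = 10

M_X(t) = 1/(3*(1 - 2*e^(t)/3))
M^(2)(t) = (-4*e^(2*t) - 6*e^(t))/(8*e^(3*t) - 36*e^(2*t) + 54*e^(t) - 27)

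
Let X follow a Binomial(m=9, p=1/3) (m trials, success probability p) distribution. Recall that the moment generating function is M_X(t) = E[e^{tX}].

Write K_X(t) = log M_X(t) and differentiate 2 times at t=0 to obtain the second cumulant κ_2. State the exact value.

κ_2 = K′′(0) = 2

M_X(t) = (e^(t)/3 + 2/3)^9
K_X(t) = log M_X(t) = 9*log(e^(t)/3 + 2/3)
K′(t) = 9*e^(t)/(e^(t) + 2)
K′′(t) = 18*e^(t)/(e^(2*t) + 4*e^(t) + 4)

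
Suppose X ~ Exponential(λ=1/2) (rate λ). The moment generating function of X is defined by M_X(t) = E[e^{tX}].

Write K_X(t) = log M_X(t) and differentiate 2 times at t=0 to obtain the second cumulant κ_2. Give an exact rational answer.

M_X(t) = 1/(2*(1/2 - t))
K_X(t) = log M_X(t) = -log(1/2 - t) - log(2)
D^2[K](t) = 4/(4*t^2 - 4*t + 1)

κ_2 = D^2[K](0) = 4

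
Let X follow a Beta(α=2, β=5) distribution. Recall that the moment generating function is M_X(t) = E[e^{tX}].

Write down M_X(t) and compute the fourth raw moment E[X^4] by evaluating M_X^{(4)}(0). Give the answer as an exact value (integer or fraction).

M_X(t) = ₁F₁(2; 7; t)
M^(4)(t) = ₁F₁(6; 11; t)/42

E[X^4] = M^(4)(0) = 1/42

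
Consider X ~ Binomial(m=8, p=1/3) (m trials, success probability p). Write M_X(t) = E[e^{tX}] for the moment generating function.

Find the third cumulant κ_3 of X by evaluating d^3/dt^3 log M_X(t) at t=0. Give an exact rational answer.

κ_3 = K^(3)(0) = 16/27

M_X(t) = (e^(t)/3 + 2/3)^8
K_X(t) = log M_X(t) = 8*log(e^(t)/3 + 2/3)
K^(3)(t) = (-16*e^(2*t) + 32*e^(t))/(e^(3*t) + 6*e^(2*t) + 12*e^(t) + 8)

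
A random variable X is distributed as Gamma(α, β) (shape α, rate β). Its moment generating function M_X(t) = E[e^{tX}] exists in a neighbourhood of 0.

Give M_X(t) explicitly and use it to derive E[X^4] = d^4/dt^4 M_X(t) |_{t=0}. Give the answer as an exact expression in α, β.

M_X(t) = (β/(β - t))^α
D^4[M](t) = (α^4*β^α*(1/(β - t))^α + 6*α^3*β^α*(1/(β - t))^α + 11*α^2*β^α*(1/(β - t))^α + 6*α*β^α*(1/(β - t))^α)/(β^4 - 4*β^3*t + 6*β^2*t^2 - 4*β*t^3 + t^4)

E[X^4] = D^4[M](0) = α*(α^3 + 6*α^2 + 11*α + 6)/β^4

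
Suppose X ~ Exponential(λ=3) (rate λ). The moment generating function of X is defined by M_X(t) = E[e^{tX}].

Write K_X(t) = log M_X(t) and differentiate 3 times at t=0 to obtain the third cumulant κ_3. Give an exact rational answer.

M_X(t) = 3/(3 - t)
K_X(t) = log M_X(t) = -log(3 - t) + log(3)
K^(3)(t) = -2/(t^3 - 9*t^2 + 27*t - 27)

κ_3 = K^(3)(0) = 2/27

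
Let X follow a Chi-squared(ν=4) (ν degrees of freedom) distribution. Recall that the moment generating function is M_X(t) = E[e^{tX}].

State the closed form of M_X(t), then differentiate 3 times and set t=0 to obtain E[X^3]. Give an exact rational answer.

E[X^3] = D^3[M](0) = 192

M_X(t) = (1 - 2*t)^(-2)
D^3[M](t) = -192/(32*t^5 - 80*t^4 + 80*t^3 - 40*t^2 + 10*t - 1)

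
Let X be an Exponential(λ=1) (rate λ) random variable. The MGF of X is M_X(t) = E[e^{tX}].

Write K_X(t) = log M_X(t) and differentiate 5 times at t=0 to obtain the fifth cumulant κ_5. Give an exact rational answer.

M_X(t) = 1/(1 - t)
K_X(t) = log M_X(t) = -log(1 - t)
dK/dt = -1/(t - 1)
d^2K/dt^2 = 1/(t^2 - 2*t + 1)
d^3K/dt^3 = -2/(t^3 - 3*t^2 + 3*t - 1)
d^4K/dt^4 = 6/(t^4 - 4*t^3 + 6*t^2 - 4*t + 1)
d^5K/dt^5 = -24/(t^5 - 5*t^4 + 10*t^3 - 10*t^2 + 5*t - 1)

κ_5 = d^5K/dt^5 |_{t=0} = 24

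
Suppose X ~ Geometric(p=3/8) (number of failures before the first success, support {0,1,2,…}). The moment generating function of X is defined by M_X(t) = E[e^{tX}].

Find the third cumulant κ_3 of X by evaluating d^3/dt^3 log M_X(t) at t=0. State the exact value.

κ_3 = K^(3)(0) = 520/27

M_X(t) = 3/(8*(1 - 5*e^(t)/8))
K_X(t) = log M_X(t) = -log(1 - 5*e^(t)/8) - 3*log(2) + log(3)
K^(3)(t) = (-200*e^(2*t) - 320*e^(t))/(125*e^(3*t) - 600*e^(2*t) + 960*e^(t) - 512)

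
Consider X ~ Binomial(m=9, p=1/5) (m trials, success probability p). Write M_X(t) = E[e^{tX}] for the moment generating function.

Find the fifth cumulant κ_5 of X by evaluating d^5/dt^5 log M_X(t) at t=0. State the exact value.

κ_5 = d^5K/dt^5 |_{t=0} = -2484/3125

M_X(t) = (e^(t)/5 + 4/5)^9
K_X(t) = log M_X(t) = 9*log(e^(t)/5 + 4/5)
dK/dt = 9*e^(t)/(e^(t) + 4)
d^2K/dt^2 = 36*e^(t)/(e^(2*t) + 8*e^(t) + 16)
d^3K/dt^3 = (-36*e^(2*t) + 144*e^(t))/(e^(3*t) + 12*e^(2*t) + 48*e^(t) + 64)
d^4K/dt^4 = (36*e^(3*t) - 576*e^(2*t) + 576*e^(t))/(e^(4*t) + 16*e^(3*t) + 96*e^(2*t) + 256*e^(t) + 256)
d^5K/dt^5 = (-36*e^(4*t) + 1584*e^(3*t) - 6336*e^(2*t) + 2304*e^(t))/(e^(5*t) + 20*e^(4*t) + 160*e^(3*t) + 640*e^(2*t) + 1280*e^(t) + 1024)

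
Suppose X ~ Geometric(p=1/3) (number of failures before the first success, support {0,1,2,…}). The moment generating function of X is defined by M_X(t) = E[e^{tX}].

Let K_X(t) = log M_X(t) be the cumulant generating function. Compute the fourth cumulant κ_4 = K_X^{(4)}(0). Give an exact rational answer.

κ_4 = d^4K/dt^4 |_{t=0} = 222

M_X(t) = 1/(3*(1 - 2*e^(t)/3))
K_X(t) = log M_X(t) = -log(1 - 2*e^(t)/3) - log(3)
dK/dt = -2*e^(t)/(2*e^(t) - 3)
d^2K/dt^2 = 6*e^(t)/(4*e^(2*t) - 12*e^(t) + 9)
d^3K/dt^3 = (-12*e^(2*t) - 18*e^(t))/(8*e^(3*t) - 36*e^(2*t) + 54*e^(t) - 27)
d^4K/dt^4 = (24*e^(3*t) + 144*e^(2*t) + 54*e^(t))/(16*e^(4*t) - 96*e^(3*t) + 216*e^(2*t) - 216*e^(t) + 81)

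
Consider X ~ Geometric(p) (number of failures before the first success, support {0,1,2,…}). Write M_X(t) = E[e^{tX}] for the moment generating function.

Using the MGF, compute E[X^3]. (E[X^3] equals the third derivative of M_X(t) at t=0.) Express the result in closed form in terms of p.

E[X^3] = d^3M/dt^3 |_{t=0} = -1 + 7/p - 12/p^2 + 6/p^3

M_X(t) = p/(-(1 - p)*e^(t) + 1)
dM/dt = (-p^2*e^(t) + p*e^(t))/(p^2*e^(2*t) - 2*p*e^(2*t) + 2*p*e^(t) + e^(2*t) - 2*e^(t) + 1)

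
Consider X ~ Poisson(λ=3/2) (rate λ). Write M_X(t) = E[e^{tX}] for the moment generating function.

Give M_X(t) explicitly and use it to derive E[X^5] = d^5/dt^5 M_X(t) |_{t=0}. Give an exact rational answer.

M_X(t) = e^(3*e^(t)/2 - 3/2)
M′(t) = 3*e^(-3/2)*e^(t)*e^(3*e^(t)/2)/2
M′′(t) = (9*e^(2*t)*e^(3*e^(t)/2) + 6*e^(t)*e^(3*e^(t)/2))*e^(-3/2)/4
M′′′(t) = (27*e^(3*t)*e^(3*e^(t)/2) + 54*e^(2*t)*e^(3*e^(t)/2) + 12*e^(t)*e^(3*e^(t)/2))*e^(-3/2)/8
M′′′′(t) = (81*e^(4*t)*e^(3*e^(t)/2) + 324*e^(3*t)*e^(3*e^(t)/2) + 252*e^(2*t)*e^(3*e^(t)/2) + 24*e^(t)*e^(3*e^(t)/2))*e^(-3/2)/16
M′′′′′(t) = (243*e^(5*t)*e^(3*e^(t)/2) + 1620*e^(4*t)*e^(3*e^(t)/2) + 2700*e^(3*t)*e^(3*e^(t)/2) + 1080*e^(2*t)*e^(3*e^(t)/2) + 48*e^(t)*e^(3*e^(t)/2))*e^(-3/2)/32

E[X^5] = M′′′′′(0) = 5691/32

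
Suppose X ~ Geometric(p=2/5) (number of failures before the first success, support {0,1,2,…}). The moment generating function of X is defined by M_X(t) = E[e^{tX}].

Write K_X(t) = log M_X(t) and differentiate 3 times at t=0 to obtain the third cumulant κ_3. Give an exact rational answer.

κ_3 = K′′′(0) = 15

M_X(t) = 2/(5*(1 - 3*e^(t)/5))
K_X(t) = log M_X(t) = -log(1 - 3*e^(t)/5) - log(5) + log(2)
K′(t) = -3*e^(t)/(3*e^(t) - 5)
K′′(t) = 15*e^(t)/(9*e^(2*t) - 30*e^(t) + 25)
K′′′(t) = (-45*e^(2*t) - 75*e^(t))/(27*e^(3*t) - 135*e^(2*t) + 225*e^(t) - 125)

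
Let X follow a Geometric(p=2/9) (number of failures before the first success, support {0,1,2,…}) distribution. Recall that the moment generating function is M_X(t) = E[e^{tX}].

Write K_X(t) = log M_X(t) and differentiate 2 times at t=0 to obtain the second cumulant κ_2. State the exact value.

M_X(t) = 2/(9*(1 - 7*e^(t)/9))
K_X(t) = log M_X(t) = -log(1 - 7*e^(t)/9) - 2*log(3) + log(2)
K′(t) = -7*e^(t)/(7*e^(t) - 9)
K′′(t) = 63*e^(t)/(49*e^(2*t) - 126*e^(t) + 81)

κ_2 = K′′(0) = 63/4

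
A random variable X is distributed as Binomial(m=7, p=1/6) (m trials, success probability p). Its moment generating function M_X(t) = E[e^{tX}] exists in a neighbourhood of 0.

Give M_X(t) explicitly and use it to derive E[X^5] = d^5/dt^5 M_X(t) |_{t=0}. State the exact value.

M_X(t) = (e^(t)/6 + 5/6)^7
M^(5)(t) = 16807*e^(7*t)/279936 + 35*e^(6*t)/36 + 546875*e^(5*t)/93312 + 35000*e^(4*t)/2187 + 21875*e^(3*t)/1152 + 21875*e^(2*t)/2916 + 109375*e^(t)/279936

E[X^5] = M^(5)(0) = 448/9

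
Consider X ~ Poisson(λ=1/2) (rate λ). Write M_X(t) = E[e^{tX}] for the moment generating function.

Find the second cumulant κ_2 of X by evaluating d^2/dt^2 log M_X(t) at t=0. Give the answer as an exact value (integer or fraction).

M_X(t) = e^(e^(t)/2 - 1/2)
K_X(t) = log M_X(t) = e^(t)/2 - 1/2
K^(2)(t) = e^(t)/2

κ_2 = K^(2)(0) = 1/2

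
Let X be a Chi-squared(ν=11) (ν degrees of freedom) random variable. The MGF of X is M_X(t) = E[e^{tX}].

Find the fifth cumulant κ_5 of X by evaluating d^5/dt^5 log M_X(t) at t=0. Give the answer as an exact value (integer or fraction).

κ_5 = d^5K/dt^5 |_{t=0} = 4224

M_X(t) = (1 - 2*t)^(-11/2)
K_X(t) = log M_X(t) = -11*log(1 - 2*t)/2
dK/dt = -11/(2*t - 1)
d^2K/dt^2 = 22/(4*t^2 - 4*t + 1)
d^3K/dt^3 = -88/(8*t^3 - 12*t^2 + 6*t - 1)
d^4K/dt^4 = 528/(16*t^4 - 32*t^3 + 24*t^2 - 8*t + 1)
d^5K/dt^5 = -4224/(32*t^5 - 80*t^4 + 80*t^3 - 40*t^2 + 10*t - 1)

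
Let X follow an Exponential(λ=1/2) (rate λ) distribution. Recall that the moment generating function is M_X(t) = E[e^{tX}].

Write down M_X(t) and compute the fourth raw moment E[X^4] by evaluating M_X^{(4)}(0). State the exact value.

M_X(t) = 1/(2*(1/2 - t))
M′(t) = 2/(4*t^2 - 4*t + 1)
M′′(t) = -8/(8*t^3 - 12*t^2 + 6*t - 1)
M′′′(t) = 48/(16*t^4 - 32*t^3 + 24*t^2 - 8*t + 1)
M′′′′(t) = -384/(32*t^5 - 80*t^4 + 80*t^3 - 40*t^2 + 10*t - 1)

E[X^4] = M′′′′(0) = 384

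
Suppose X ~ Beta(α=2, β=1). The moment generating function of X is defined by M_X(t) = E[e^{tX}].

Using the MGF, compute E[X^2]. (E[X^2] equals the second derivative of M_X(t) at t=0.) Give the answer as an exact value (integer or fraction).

M_X(t) = ₁F₁(2; 3; t)
M^(2)(t) = ₁F₁(4; 5; t)/2

E[X^2] = M^(2)(0) = 1/2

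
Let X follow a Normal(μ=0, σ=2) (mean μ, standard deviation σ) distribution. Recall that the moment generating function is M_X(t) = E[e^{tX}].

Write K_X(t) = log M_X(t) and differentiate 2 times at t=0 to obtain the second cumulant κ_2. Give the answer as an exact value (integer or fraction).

M_X(t) = e^(2*t^2)
K_X(t) = log M_X(t) = 2*t^2
dK/dt = 4*t
d^2K/dt^2 = 4

κ_2 = d^2K/dt^2 |_{t=0} = 4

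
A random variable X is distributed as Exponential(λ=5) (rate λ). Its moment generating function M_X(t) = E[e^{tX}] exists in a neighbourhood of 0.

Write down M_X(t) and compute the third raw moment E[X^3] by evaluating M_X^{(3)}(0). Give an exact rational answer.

E[X^3] = M^(3)(0) = 6/125

M_X(t) = 5/(5 - t)
M^(3)(t) = 30/(t^4 - 20*t^3 + 150*t^2 - 500*t + 625)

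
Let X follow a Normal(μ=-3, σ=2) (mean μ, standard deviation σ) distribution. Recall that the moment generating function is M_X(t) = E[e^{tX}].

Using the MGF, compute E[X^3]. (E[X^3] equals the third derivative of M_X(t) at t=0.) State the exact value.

E[X^3] = M^(3)(0) = -63

M_X(t) = e^(2*t^2 - 3*t)
M^(3)(t) = (64*t^3*e^(2*t^2) - 144*t^2*e^(2*t^2) + 156*t*e^(2*t^2) - 63*e^(2*t^2))*e^(-3*t)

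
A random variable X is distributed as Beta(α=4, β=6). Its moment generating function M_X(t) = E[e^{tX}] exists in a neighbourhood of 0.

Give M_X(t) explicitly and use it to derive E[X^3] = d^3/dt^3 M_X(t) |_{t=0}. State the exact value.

M_X(t) = ₁F₁(4; 10; t)
M^(3)(t) = ₁F₁(7; 13; t)/11

E[X^3] = M^(3)(0) = 1/11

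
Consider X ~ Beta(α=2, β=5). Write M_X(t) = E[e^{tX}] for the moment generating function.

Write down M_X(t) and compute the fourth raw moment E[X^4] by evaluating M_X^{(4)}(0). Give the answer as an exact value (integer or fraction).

E[X^4] = D^4[M](0) = 1/42

M_X(t) = ₁F₁(2; 7; t)
D^4[M](t) = ₁F₁(6; 11; t)/42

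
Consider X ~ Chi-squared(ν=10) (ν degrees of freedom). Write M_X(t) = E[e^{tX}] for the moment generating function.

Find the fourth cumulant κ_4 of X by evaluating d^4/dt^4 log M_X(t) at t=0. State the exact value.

M_X(t) = (1 - 2*t)^(-5)
K_X(t) = log M_X(t) = -5*log(1 - 2*t)
K′(t) = -10/(2*t - 1)
K′′(t) = 20/(4*t^2 - 4*t + 1)
K′′′(t) = -80/(8*t^3 - 12*t^2 + 6*t - 1)
K′′′′(t) = 480/(16*t^4 - 32*t^3 + 24*t^2 - 8*t + 1)

κ_4 = K′′′′(0) = 480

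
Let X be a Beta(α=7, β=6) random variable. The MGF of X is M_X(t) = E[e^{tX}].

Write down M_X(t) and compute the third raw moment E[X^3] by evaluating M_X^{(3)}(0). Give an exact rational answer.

M_X(t) = ₁F₁(7; 13; t)
M′(t) = 7*₁F₁(8; 14; t)/13
M′′(t) = 4*₁F₁(9; 15; t)/13
M′′′(t) = 12*₁F₁(10; 16; t)/65

E[X^3] = M′′′(0) = 12/65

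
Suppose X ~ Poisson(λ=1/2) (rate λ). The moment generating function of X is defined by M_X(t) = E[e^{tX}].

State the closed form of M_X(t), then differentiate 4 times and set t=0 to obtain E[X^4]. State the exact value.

E[X^4] = d^4M/dt^4 |_{t=0} = 49/16

M_X(t) = e^(e^(t)/2 - 1/2)
dM/dt = e^(-1/2)*e^(t)*e^(e^(t)/2)/2
d^2M/dt^2 = (e^(2*t)*e^(e^(t)/2) + 2*e^(t)*e^(e^(t)/2))*e^(-1/2)/4
d^3M/dt^3 = (e^(3*t)*e^(e^(t)/2) + 6*e^(2*t)*e^(e^(t)/2) + 4*e^(t)*e^(e^(t)/2))*e^(-1/2)/8
d^4M/dt^4 = (e^(4*t)*e^(e^(t)/2) + 12*e^(3*t)*e^(e^(t)/2) + 28*e^(2*t)*e^(e^(t)/2) + 8*e^(t)*e^(e^(t)/2))*e^(-1/2)/16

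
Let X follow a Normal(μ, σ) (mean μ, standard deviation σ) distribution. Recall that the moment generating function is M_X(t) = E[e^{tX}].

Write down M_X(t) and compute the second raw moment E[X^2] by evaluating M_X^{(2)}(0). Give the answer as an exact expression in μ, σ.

E[X^2] = D^2[M](0) = μ^2 + σ^2

M_X(t) = e^(μ*t + σ^2*t^2/2)
D^2[M](t) = μ^2*e^(μ*t)*e^(σ^2*t^2/2) + 2*μ*σ^2*t*e^(μ*t)*e^(σ^2*t^2/2) + σ^4*t^2*e^(μ*t)*e^(σ^2*t^2/2) + σ^2*e^(μ*t)*e^(σ^2*t^2/2)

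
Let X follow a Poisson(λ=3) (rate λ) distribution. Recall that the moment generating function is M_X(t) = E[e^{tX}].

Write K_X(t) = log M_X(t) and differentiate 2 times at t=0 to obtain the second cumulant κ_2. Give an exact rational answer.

κ_2 = D^2[K](0) = 3

M_X(t) = e^(3*e^(t) - 3)
K_X(t) = log M_X(t) = 3*e^(t) - 3
D^2[K](t) = 3*e^(t)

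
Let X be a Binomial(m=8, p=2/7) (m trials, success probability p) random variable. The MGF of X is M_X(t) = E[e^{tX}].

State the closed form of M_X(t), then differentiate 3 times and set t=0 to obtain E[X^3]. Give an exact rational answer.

M_X(t) = (2*e^(t)/7 + 5/7)^8

E[X^3] = D^3[M](0) = 1168/49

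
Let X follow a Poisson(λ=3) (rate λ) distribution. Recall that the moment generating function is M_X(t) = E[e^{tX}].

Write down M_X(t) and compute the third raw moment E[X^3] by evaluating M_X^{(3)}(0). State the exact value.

M_X(t) = e^(3*e^(t) - 3)
D^3[M](t) = (27*e^(3*t)*e^(3*e^(t)) + 27*e^(2*t)*e^(3*e^(t)) + 3*e^(t)*e^(3*e^(t)))*e^(-3)

E[X^3] = D^3[M](0) = 57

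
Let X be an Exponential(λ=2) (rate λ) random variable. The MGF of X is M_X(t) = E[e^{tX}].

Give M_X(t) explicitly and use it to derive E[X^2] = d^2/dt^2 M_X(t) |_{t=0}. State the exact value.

M_X(t) = 2/(2 - t)
D^2[M](t) = -4/(t^3 - 6*t^2 + 12*t - 8)

E[X^2] = D^2[M](0) = 1/2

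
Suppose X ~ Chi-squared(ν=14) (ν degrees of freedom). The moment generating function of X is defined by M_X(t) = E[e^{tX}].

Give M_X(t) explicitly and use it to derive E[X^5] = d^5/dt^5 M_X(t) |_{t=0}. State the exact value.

M_X(t) = (1 - 2*t)^(-7)
M′(t) = 14/(256*t^8 - 1024*t^7 + 1792*t^6 - 1792*t^5 + 1120*t^4 - 448*t^3 + 112*t^2 - 16*t + 1)
M′′(t) = -224/(512*t^9 - 2304*t^8 + 4608*t^7 - 5376*t^6 + 4032*t^5 - 2016*t^4 + 672*t^3 - 144*t^2 + 18*t - 1)
M′′′(t) = 4032/(1024*t^10 - 5120*t^9 + 11520*t^8 - 15360*t^7 + 13440*t^6 - 8064*t^5 + 3360*t^4 - 960*t^3 + 180*t^2 - 20*t + 1)
M′′′′(t) = -80640/(2048*t^11 - 11264*t^10 + 28160*t^9 - 42240*t^8 + 42240*t^7 - 29568*t^6 + 14784*t^5 - 5280*t^4 + 1320*t^3 - 220*t^2 + 22*t - 1)
M′′′′′(t) = 1774080/(4096*t^12 - 24576*t^11 + 67584*t^10 - 112640*t^9 + 126720*t^8 - 101376*t^7 + 59136*t^6 - 25344*t^5 + 7920*t^4 - 1760*t^3 + 264*t^2 - 24*t + 1)

E[X^5] = M′′′′′(0) = 1774080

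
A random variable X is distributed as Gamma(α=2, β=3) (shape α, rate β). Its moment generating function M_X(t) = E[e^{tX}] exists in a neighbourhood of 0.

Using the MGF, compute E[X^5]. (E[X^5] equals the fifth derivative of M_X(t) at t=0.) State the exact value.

E[X^5] = d^5M/dt^5 |_{t=0} = 80/27

M_X(t) = 9/(3 - t)^2
dM/dt = -18/(t^3 - 9*t^2 + 27*t - 27)
d^2M/dt^2 = 54/(t^4 - 12*t^3 + 54*t^2 - 108*t + 81)
d^3M/dt^3 = -216/(t^5 - 15*t^4 + 90*t^3 - 270*t^2 + 405*t - 243)
d^4M/dt^4 = 1080/(t^6 - 18*t^5 + 135*t^4 - 540*t^3 + 1215*t^2 - 1458*t + 729)
d^5M/dt^5 = -6480/(t^7 - 21*t^6 + 189*t^5 - 945*t^4 + 2835*t^3 - 5103*t^2 + 5103*t - 2187)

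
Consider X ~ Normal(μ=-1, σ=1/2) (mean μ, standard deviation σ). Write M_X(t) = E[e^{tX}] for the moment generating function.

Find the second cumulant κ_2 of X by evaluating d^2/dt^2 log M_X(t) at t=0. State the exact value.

κ_2 = K^(2)(0) = 1/4

M_X(t) = e^(t^2/8 - t)
K_X(t) = log M_X(t) = t^2/8 - t
K^(2)(t) = 1/4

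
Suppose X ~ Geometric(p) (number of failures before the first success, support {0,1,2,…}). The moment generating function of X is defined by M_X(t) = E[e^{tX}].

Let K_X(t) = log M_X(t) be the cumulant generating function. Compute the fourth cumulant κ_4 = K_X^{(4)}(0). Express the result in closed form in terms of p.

κ_4 = d^4K/dt^4 |_{t=0} = (-p^3 + 7*p^2 - 12*p + 6)/p^4

M_X(t) = p/(-(1 - p)*e^(t) + 1)
K_X(t) = log M_X(t) = log(p) - log(-(1 - p)*e^(t) + 1)
dK/dt = (-p*e^(t) + e^(t))/(p*e^(t) - e^(t) + 1)
d^2K/dt^2 = (-p*e^(t) + e^(t))/(p^2*e^(2*t) - 2*p*e^(2*t) + 2*p*e^(t) + e^(2*t) - 2*e^(t) + 1)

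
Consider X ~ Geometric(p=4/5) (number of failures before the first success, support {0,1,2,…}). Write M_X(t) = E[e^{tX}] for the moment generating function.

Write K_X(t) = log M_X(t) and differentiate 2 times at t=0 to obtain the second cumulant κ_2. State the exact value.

κ_2 = d^2K/dt^2 |_{t=0} = 5/16

M_X(t) = 4/(5*(1 - e^(t)/5))
K_X(t) = log M_X(t) = -log(1 - e^(t)/5) - log(5) + 2*log(2)
dK/dt = -e^(t)/(e^(t) - 5)
d^2K/dt^2 = 5*e^(t)/(e^(2*t) - 10*e^(t) + 25)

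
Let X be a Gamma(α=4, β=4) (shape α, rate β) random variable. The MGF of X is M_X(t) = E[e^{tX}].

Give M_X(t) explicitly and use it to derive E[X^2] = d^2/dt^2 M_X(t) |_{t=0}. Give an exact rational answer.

E[X^2] = D^2[M](0) = 5/4

M_X(t) = 256/(4 - t)^4
D^2[M](t) = 5120/(t^6 - 24*t^5 + 240*t^4 - 1280*t^3 + 3840*t^2 - 6144*t + 4096)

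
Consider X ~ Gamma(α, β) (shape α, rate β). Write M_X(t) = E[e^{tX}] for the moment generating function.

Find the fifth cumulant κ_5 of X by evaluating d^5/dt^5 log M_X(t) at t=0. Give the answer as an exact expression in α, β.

M_X(t) = (β/(β - t))^α
K_X(t) = log M_X(t) = α*(log(β) - log(β - t))
K′(t) = -α/(-β + t)
K′′(t) = α/(β^2 - 2*β*t + t^2)
K′′′(t) = -2*α/(-β^3 + 3*β^2*t - 3*β*t^2 + t^3)
K′′′′(t) = 6*α/(β^4 - 4*β^3*t + 6*β^2*t^2 - 4*β*t^3 + t^4)
K′′′′′(t) = -24*α/(-β^5 + 5*β^4*t - 10*β^3*t^2 + 10*β^2*t^3 - 5*β*t^4 + t^5)

κ_5 = K′′′′′(0) = 24*α/β^5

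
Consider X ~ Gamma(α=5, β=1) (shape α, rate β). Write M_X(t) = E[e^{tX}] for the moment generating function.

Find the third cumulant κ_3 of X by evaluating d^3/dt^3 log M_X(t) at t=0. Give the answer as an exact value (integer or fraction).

κ_3 = K′′′(0) = 10

M_X(t) = (1 - t)^(-5)
K_X(t) = log M_X(t) = -5*log(1 - t)
K′(t) = -5/(t - 1)
K′′(t) = 5/(t^2 - 2*t + 1)
K′′′(t) = -10/(t^3 - 3*t^2 + 3*t - 1)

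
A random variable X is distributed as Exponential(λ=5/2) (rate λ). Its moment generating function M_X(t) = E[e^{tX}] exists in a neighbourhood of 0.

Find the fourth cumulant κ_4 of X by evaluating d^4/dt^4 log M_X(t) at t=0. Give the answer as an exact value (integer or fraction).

M_X(t) = 5/(2*(5/2 - t))
K_X(t) = log M_X(t) = -log(5/2 - t) - log(2) + log(5)
dK/dt = -2/(2*t - 5)
d^2K/dt^2 = 4/(4*t^2 - 20*t + 25)
d^3K/dt^3 = -16/(8*t^3 - 60*t^2 + 150*t - 125)
d^4K/dt^4 = 96/(16*t^4 - 160*t^3 + 600*t^2 - 1000*t + 625)

κ_4 = d^4K/dt^4 |_{t=0} = 96/625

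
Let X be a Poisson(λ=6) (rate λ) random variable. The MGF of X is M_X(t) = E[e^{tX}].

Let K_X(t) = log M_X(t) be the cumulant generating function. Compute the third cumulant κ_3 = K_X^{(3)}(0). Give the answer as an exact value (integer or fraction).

κ_3 = K′′′(0) = 6

M_X(t) = e^(6*e^(t) - 6)
K_X(t) = log M_X(t) = 6*e^(t) - 6
K′(t) = 6*e^(t)
K′′(t) = 6*e^(t)
K′′′(t) = 6*e^(t)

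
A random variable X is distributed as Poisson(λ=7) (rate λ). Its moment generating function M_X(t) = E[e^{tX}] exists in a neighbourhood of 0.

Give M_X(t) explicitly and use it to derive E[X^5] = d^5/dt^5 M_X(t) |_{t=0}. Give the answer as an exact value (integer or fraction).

M_X(t) = e^(7*e^(t) - 7)
dM/dt = 7*e^(-7)*e^(t)*e^(7*e^(t))
d^2M/dt^2 = (49*e^(2*t)*e^(7*e^(t)) + 7*e^(t)*e^(7*e^(t)))*e^(-7)
d^3M/dt^3 = (343*e^(3*t)*e^(7*e^(t)) + 147*e^(2*t)*e^(7*e^(t)) + 7*e^(t)*e^(7*e^(t)))*e^(-7)
d^4M/dt^4 = (2401*e^(4*t)*e^(7*e^(t)) + 2058*e^(3*t)*e^(7*e^(t)) + 343*e^(2*t)*e^(7*e^(t)) + 7*e^(t)*e^(7*e^(t)))*e^(-7)
d^5M/dt^5 = (16807*e^(5*t)*e^(7*e^(t)) + 24010*e^(4*t)*e^(7*e^(t)) + 8575*e^(3*t)*e^(7*e^(t)) + 735*e^(2*t)*e^(7*e^(t)) + 7*e^(t)*e^(7*e^(t)))*e^(-7)

E[X^5] = d^5M/dt^5 |_{t=0} = 50134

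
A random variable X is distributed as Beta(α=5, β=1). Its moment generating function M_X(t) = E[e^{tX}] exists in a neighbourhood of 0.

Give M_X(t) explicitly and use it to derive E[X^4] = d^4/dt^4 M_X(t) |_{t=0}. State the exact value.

M_X(t) = ₁F₁(5; 6; t)
M′(t) = 5*₁F₁(6; 7; t)/6
M′′(t) = 5*₁F₁(7; 8; t)/7
M′′′(t) = 5*₁F₁(8; 9; t)/8
M′′′′(t) = 5*₁F₁(9; 10; t)/9

E[X^4] = M′′′′(0) = 5/9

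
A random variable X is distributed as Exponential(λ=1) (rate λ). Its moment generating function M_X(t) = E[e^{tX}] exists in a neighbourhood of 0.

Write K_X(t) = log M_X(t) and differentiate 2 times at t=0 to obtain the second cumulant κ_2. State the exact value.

M_X(t) = 1/(1 - t)
K_X(t) = log M_X(t) = -log(1 - t)
K^(2)(t) = 1/(t^2 - 2*t + 1)

κ_2 = K^(2)(0) = 1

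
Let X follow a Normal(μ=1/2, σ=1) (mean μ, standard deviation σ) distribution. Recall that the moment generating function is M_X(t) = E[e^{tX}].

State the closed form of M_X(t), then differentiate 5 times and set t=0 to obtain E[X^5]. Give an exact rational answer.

M_X(t) = e^(t^2/2 + t/2)
M′(t) = t*e^(t/2)*e^(t^2/2) + e^(t/2)*e^(t^2/2)/2
M′′(t) = t^2*e^(t/2)*e^(t^2/2) + t*e^(t/2)*e^(t^2/2) + 5*e^(t/2)*e^(t^2/2)/4
M′′′(t) = t^3*e^(t/2)*e^(t^2/2) + 3*t^2*e^(t/2)*e^(t^2/2)/2 + 15*t*e^(t/2)*e^(t^2/2)/4 + 13*e^(t/2)*e^(t^2/2)/8
M′′′′(t) = t^4*e^(t/2)*e^(t^2/2) + 2*t^3*e^(t/2)*e^(t^2/2) + 15*t^2*e^(t/2)*e^(t^2/2)/2 + 13*t*e^(t/2)*e^(t^2/2)/2 + 73*e^(t/2)*e^(t^2/2)/16

E[X^5] = M′′′′′(0) = 281/32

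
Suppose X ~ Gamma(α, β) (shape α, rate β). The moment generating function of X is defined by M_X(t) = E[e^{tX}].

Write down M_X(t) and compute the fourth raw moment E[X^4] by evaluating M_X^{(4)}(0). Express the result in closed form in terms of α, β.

M_X(t) = (β/(β - t))^α
D^4[M](t) = (α^4*β^α*(1/(β - t))^α + 6*α^3*β^α*(1/(β - t))^α + 11*α^2*β^α*(1/(β - t))^α + 6*α*β^α*(1/(β - t))^α)/(β^4 - 4*β^3*t + 6*β^2*t^2 - 4*β*t^3 + t^4)

E[X^4] = D^4[M](0) = α*(α^3 + 6*α^2 + 11*α + 6)/β^4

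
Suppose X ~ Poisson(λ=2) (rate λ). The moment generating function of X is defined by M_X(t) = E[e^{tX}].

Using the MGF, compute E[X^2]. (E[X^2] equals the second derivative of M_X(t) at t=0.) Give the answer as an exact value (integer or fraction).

M_X(t) = e^(2*e^(t) - 2)
M′(t) = 2*e^(-2)*e^(t)*e^(2*e^(t))
M′′(t) = (4*e^(2*t)*e^(2*e^(t)) + 2*e^(t)*e^(2*e^(t)))*e^(-2)

E[X^2] = M′′(0) = 6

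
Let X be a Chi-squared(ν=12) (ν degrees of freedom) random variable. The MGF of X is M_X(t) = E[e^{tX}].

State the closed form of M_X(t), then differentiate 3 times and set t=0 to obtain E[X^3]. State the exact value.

M_X(t) = (1 - 2*t)^(-6)
M′(t) = -12/(128*t^7 - 448*t^6 + 672*t^5 - 560*t^4 + 280*t^3 - 84*t^2 + 14*t - 1)
M′′(t) = 168/(256*t^8 - 1024*t^7 + 1792*t^6 - 1792*t^5 + 1120*t^4 - 448*t^3 + 112*t^2 - 16*t + 1)
M′′′(t) = -2688/(512*t^9 - 2304*t^8 + 4608*t^7 - 5376*t^6 + 4032*t^5 - 2016*t^4 + 672*t^3 - 144*t^2 + 18*t - 1)

E[X^3] = M′′′(0) = 2688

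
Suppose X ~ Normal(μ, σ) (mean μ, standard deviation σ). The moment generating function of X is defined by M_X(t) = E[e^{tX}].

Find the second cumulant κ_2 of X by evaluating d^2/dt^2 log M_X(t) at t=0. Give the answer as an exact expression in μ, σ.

M_X(t) = e^(μ*t + σ^2*t^2/2)
K_X(t) = log M_X(t) = μ*t + σ^2*t^2/2
K^(2)(t) = σ^2

κ_2 = K^(2)(0) = σ^2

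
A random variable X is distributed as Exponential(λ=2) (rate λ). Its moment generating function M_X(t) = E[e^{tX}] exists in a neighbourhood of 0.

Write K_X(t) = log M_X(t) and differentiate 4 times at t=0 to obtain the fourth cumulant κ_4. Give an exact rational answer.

κ_4 = K^(4)(0) = 3/8

M_X(t) = 2/(2 - t)
K_X(t) = log M_X(t) = -log(2 - t) + log(2)
K^(4)(t) = 6/(t^4 - 8*t^3 + 24*t^2 - 32*t + 16)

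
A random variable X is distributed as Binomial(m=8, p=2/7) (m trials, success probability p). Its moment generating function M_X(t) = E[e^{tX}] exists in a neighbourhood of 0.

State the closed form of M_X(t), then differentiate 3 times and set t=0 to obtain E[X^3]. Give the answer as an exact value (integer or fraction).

E[X^3] = M^(3)(0) = 1168/49

M_X(t) = (2*e^(t)/7 + 5/7)^8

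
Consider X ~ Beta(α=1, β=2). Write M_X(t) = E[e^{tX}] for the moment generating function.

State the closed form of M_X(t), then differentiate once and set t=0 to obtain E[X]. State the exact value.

M_X(t) = ₁F₁(1; 3; t)
D[M](t) = ₁F₁(2; 4; t)/3

E[X] = D[M](0) = 1/3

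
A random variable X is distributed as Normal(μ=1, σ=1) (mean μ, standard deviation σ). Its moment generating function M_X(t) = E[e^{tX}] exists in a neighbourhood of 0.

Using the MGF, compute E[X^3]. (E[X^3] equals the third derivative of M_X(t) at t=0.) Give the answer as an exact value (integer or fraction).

M_X(t) = e^(t^2/2 + t)
D^3[M](t) = t^3*e^(t)*e^(t^2/2) + 3*t^2*e^(t)*e^(t^2/2) + 6*t*e^(t)*e^(t^2/2) + 4*e^(t)*e^(t^2/2)

E[X^3] = D^3[M](0) = 4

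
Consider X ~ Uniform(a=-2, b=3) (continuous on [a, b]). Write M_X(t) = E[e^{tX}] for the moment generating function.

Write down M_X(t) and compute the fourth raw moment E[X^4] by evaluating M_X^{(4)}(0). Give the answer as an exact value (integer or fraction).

E[X^4] = M^(4)(0) = 11

M_X(t) = (e^(3*t) - e^(-2*t))/(5*t)
M^(4)(t) = (81*t^4*e^(5*t) - 16*t^4 - 108*t^3*e^(5*t) - 32*t^3 + 108*t^2*e^(5*t) - 48*t^2 - 72*t*e^(5*t) - 48*t + 24*e^(5*t) - 24)*e^(-2*t)/(5*t^5)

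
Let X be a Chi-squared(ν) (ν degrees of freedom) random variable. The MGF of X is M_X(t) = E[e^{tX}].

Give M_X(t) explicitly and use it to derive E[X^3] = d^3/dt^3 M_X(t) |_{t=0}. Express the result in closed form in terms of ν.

M_X(t) = (1 - 2*t)^(-ν/2)
D^3[M](t) = (-ν^3 - 6*ν^2 - 8*ν)/(8*t^3*(1 - 2*t)^(ν/2) - 12*t^2*(1 - 2*t)^(ν/2) + 6*t*(1 - 2*t)^(ν/2) - (1 - 2*t)^(ν/2))

E[X^3] = D^3[M](0) = ν*(ν^2 + 6*ν + 8)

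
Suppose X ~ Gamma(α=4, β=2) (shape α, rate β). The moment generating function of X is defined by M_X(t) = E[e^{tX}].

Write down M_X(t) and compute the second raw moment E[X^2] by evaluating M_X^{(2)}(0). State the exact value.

E[X^2] = M^(2)(0) = 5

M_X(t) = 16/(2 - t)^4
M^(2)(t) = 320/(t^6 - 12*t^5 + 60*t^4 - 160*t^3 + 240*t^2 - 192*t + 64)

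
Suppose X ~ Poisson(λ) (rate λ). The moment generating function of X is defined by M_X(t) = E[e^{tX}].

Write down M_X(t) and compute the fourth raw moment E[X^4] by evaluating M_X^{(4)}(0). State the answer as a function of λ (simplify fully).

M_X(t) = e^(λ*(e^(t) - 1))
M′(t) = λ*e^(-λ)*e^(t)*e^(λ*e^(t))
M′′(t) = (λ^2*e^(2*t)*e^(λ*e^(t)) + λ*e^(t)*e^(λ*e^(t)))*e^(-λ)
M′′′(t) = (λ^3*e^(3*t)*e^(λ*e^(t)) + 3*λ^2*e^(2*t)*e^(λ*e^(t)) + λ*e^(t)*e^(λ*e^(t)))*e^(-λ)
M′′′′(t) = (λ^4*e^(4*t)*e^(λ*e^(t)) + 6*λ^3*e^(3*t)*e^(λ*e^(t)) + 7*λ^2*e^(2*t)*e^(λ*e^(t)) + λ*e^(t)*e^(λ*e^(t)))*e^(-λ)

E[X^4] = M′′′′(0) = λ*(λ^3 + 6*λ^2 + 7*λ + 1)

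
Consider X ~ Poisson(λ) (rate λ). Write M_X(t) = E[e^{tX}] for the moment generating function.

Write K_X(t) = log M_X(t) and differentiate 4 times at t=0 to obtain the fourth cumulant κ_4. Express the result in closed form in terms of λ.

κ_4 = K′′′′(0) = λ

M_X(t) = e^(λ*(e^(t) - 1))
K_X(t) = log M_X(t) = λ*(e^(t) - 1)
K′(t) = λ*e^(t)
K′′(t) = λ*e^(t)
K′′′(t) = λ*e^(t)
K′′′′(t) = λ*e^(t)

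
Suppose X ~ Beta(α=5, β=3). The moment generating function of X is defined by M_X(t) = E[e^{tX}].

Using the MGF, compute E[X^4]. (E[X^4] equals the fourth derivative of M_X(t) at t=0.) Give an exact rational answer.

E[X^4] = M′′′′(0) = 7/33

M_X(t) = ₁F₁(5; 8; t)
M′(t) = 5*₁F₁(6; 9; t)/8
M′′(t) = 5*₁F₁(7; 10; t)/12
M′′′(t) = 7*₁F₁(8; 11; t)/24
M′′′′(t) = 7*₁F₁(9; 12; t)/33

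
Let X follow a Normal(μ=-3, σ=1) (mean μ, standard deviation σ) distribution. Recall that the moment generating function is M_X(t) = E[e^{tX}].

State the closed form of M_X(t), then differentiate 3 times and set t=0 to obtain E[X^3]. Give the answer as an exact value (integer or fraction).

M_X(t) = e^(t^2/2 - 3*t)
M^(3)(t) = (t^3*e^(t^2/2) - 9*t^2*e^(t^2/2) + 30*t*e^(t^2/2) - 36*e^(t^2/2))*e^(-3*t)

E[X^3] = M^(3)(0) = -36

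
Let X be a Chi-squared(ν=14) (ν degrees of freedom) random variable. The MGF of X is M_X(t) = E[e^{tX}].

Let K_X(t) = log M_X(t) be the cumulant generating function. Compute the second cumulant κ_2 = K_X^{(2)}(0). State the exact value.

κ_2 = d^2K/dt^2 |_{t=0} = 28

M_X(t) = (1 - 2*t)^(-7)
K_X(t) = log M_X(t) = -7*log(1 - 2*t)
dK/dt = -14/(2*t - 1)
d^2K/dt^2 = 28/(4*t^2 - 4*t + 1)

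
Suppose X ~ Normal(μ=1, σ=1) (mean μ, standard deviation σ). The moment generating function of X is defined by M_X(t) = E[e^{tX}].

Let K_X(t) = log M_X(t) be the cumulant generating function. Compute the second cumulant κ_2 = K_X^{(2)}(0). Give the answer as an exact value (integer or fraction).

κ_2 = D^2[K](0) = 1

M_X(t) = e^(t^2/2 + t)
K_X(t) = log M_X(t) = t^2/2 + t
D^2[K](t) = 1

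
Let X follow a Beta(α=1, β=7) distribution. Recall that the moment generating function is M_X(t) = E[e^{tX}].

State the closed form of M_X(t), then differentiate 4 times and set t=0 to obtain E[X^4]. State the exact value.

E[X^4] = D^4[M](0) = 1/330

M_X(t) = ₁F₁(1; 8; t)
D^4[M](t) = ₁F₁(5; 12; t)/330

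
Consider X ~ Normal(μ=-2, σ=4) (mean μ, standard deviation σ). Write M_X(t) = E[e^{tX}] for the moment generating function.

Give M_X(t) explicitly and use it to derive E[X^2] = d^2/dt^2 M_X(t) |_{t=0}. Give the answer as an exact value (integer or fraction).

E[X^2] = d^2M/dt^2 |_{t=0} = 20

M_X(t) = e^(8*t^2 - 2*t)
dM/dt = 16*t*e^(-2*t)*e^(8*t^2) - 2*e^(-2*t)*e^(8*t^2)
d^2M/dt^2 = (256*t^2*e^(8*t^2) - 64*t*e^(8*t^2) + 20*e^(8*t^2))*e^(-2*t)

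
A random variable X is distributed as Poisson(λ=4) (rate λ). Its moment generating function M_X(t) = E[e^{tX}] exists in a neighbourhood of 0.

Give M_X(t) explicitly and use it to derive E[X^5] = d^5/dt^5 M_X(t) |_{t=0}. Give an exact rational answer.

M_X(t) = e^(4*e^(t) - 4)
dM/dt = 4*e^(-4)*e^(t)*e^(4*e^(t))
d^2M/dt^2 = (16*e^(2*t)*e^(4*e^(t)) + 4*e^(t)*e^(4*e^(t)))*e^(-4)
d^3M/dt^3 = (64*e^(3*t)*e^(4*e^(t)) + 48*e^(2*t)*e^(4*e^(t)) + 4*e^(t)*e^(4*e^(t)))*e^(-4)
d^4M/dt^4 = (256*e^(4*t)*e^(4*e^(t)) + 384*e^(3*t)*e^(4*e^(t)) + 112*e^(2*t)*e^(4*e^(t)) + 4*e^(t)*e^(4*e^(t)))*e^(-4)
d^5M/dt^5 = (1024*e^(5*t)*e^(4*e^(t)) + 2560*e^(4*t)*e^(4*e^(t)) + 1600*e^(3*t)*e^(4*e^(t)) + 240*e^(2*t)*e^(4*e^(t)) + 4*e^(t)*e^(4*e^(t)))*e^(-4)

E[X^5] = d^5M/dt^5 |_{t=0} = 5428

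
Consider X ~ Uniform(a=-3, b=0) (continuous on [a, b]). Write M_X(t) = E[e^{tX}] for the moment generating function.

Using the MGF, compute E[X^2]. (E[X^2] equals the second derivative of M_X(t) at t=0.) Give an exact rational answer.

E[X^2] = M′′(0) = 3

M_X(t) = (1 - e^(-3*t))/(3*t)
M′(t) = (3*t - e^(3*t) + 1)*e^(-3*t)/(3*t^2)
M′′(t) = (-9*t^2 - 6*t + 2*e^(3*t) - 2)*e^(-3*t)/(3*t^3)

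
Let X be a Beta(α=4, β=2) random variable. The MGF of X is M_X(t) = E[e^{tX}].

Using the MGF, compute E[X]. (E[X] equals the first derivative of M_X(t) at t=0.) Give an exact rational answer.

E[X] = dM/dt |_{t=0} = 2/3

M_X(t) = ₁F₁(4; 6; t)
dM/dt = 2*₁F₁(5; 7; t)/3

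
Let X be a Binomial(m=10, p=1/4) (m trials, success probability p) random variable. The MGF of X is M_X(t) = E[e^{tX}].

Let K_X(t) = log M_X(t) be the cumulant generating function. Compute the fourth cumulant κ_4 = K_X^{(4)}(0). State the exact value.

κ_4 = K^(4)(0) = -15/64

M_X(t) = (e^(t)/4 + 3/4)^10
K_X(t) = log M_X(t) = 10*log(e^(t)/4 + 3/4)
K^(4)(t) = (30*e^(3*t) - 360*e^(2*t) + 270*e^(t))/(e^(4*t) + 12*e^(3*t) + 54*e^(2*t) + 108*e^(t) + 81)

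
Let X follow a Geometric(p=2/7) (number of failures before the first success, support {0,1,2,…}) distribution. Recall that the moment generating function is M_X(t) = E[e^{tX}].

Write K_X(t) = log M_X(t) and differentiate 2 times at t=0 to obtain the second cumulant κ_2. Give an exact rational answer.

κ_2 = K′′(0) = 35/4

M_X(t) = 2/(7*(1 - 5*e^(t)/7))
K_X(t) = log M_X(t) = -log(1 - 5*e^(t)/7) - log(7) + log(2)
K′(t) = -5*e^(t)/(5*e^(t) - 7)
K′′(t) = 35*e^(t)/(25*e^(2*t) - 70*e^(t) + 49)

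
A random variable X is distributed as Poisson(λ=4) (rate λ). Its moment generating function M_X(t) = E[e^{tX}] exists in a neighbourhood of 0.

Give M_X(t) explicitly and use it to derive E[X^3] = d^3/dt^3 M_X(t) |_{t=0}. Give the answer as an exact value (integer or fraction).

E[X^3] = M^(3)(0) = 116

M_X(t) = e^(4*e^(t) - 4)
M^(3)(t) = (64*e^(3*t)*e^(4*e^(t)) + 48*e^(2*t)*e^(4*e^(t)) + 4*e^(t)*e^(4*e^(t)))*e^(-4)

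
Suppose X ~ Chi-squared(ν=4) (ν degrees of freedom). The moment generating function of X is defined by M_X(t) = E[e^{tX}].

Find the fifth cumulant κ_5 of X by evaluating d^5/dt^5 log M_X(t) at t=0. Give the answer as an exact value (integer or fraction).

M_X(t) = (1 - 2*t)^(-2)
K_X(t) = log M_X(t) = -2*log(1 - 2*t)
dK/dt = -4/(2*t - 1)
d^2K/dt^2 = 8/(4*t^2 - 4*t + 1)
d^3K/dt^3 = -32/(8*t^3 - 12*t^2 + 6*t - 1)
d^4K/dt^4 = 192/(16*t^4 - 32*t^3 + 24*t^2 - 8*t + 1)
d^5K/dt^5 = -1536/(32*t^5 - 80*t^4 + 80*t^3 - 40*t^2 + 10*t - 1)

κ_5 = d^5K/dt^5 |_{t=0} = 1536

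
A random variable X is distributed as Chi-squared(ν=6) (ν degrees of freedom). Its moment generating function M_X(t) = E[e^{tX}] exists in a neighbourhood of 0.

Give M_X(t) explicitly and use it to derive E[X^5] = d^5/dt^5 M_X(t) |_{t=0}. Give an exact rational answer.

E[X^5] = M′′′′′(0) = 80640

M_X(t) = (1 - 2*t)^(-3)
M′(t) = 6/(16*t^4 - 32*t^3 + 24*t^2 - 8*t + 1)
M′′(t) = -48/(32*t^5 - 80*t^4 + 80*t^3 - 40*t^2 + 10*t - 1)
M′′′(t) = 480/(64*t^6 - 192*t^5 + 240*t^4 - 160*t^3 + 60*t^2 - 12*t + 1)
M′′′′(t) = -5760/(128*t^7 - 448*t^6 + 672*t^5 - 560*t^4 + 280*t^3 - 84*t^2 + 14*t - 1)
M′′′′′(t) = 80640/(256*t^8 - 1024*t^7 + 1792*t^6 - 1792*t^5 + 1120*t^4 - 448*t^3 + 112*t^2 - 16*t + 1)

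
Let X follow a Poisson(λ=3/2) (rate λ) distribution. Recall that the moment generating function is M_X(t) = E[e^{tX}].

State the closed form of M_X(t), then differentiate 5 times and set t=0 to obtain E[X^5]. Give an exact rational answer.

E[X^5] = M^(5)(0) = 5691/32

M_X(t) = e^(3*e^(t)/2 - 3/2)
M^(5)(t) = (243*e^(5*t)*e^(3*e^(t)/2) + 1620*e^(4*t)*e^(3*e^(t)/2) + 2700*e^(3*t)*e^(3*e^(t)/2) + 1080*e^(2*t)*e^(3*e^(t)/2) + 48*e^(t)*e^(3*e^(t)/2))*e^(-3/2)/32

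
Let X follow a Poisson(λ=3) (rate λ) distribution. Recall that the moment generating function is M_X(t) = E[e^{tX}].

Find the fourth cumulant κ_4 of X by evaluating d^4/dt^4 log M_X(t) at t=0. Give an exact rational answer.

κ_4 = D^4[K](0) = 3

M_X(t) = e^(3*e^(t) - 3)
K_X(t) = log M_X(t) = 3*e^(t) - 3
D^4[K](t) = 3*e^(t)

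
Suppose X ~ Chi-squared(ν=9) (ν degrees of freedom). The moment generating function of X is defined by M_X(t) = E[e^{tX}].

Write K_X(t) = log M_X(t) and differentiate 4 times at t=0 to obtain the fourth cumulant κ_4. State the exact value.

κ_4 = D^4[K](0) = 432

M_X(t) = (1 - 2*t)^(-9/2)
K_X(t) = log M_X(t) = -9*log(1 - 2*t)/2
D^4[K](t) = 432/(16*t^4 - 32*t^3 + 24*t^2 - 8*t + 1)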